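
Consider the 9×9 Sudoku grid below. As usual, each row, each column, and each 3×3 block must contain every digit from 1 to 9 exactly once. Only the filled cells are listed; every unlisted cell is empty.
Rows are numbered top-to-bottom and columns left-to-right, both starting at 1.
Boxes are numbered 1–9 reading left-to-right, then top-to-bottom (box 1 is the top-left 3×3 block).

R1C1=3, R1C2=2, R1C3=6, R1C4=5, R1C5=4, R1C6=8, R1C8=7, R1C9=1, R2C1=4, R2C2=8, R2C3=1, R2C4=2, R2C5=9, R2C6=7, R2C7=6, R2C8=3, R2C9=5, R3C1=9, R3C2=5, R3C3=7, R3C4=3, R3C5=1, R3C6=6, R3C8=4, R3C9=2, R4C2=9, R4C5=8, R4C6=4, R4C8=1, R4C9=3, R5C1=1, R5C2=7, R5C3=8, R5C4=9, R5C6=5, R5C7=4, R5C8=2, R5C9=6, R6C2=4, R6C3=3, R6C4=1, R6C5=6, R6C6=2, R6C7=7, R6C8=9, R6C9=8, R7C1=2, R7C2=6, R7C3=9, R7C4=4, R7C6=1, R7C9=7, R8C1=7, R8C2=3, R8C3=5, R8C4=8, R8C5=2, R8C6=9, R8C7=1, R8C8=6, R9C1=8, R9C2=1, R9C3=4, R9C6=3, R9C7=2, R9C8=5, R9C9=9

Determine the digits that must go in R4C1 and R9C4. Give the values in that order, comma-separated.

6,6

For R4C1:
  Consider where 6 can go in box 4.
  R4C3 is out (column 3 already has a 6).
  R6C1 is out (row 6 already has a 6).
  So the only cell in box 4 that can hold 6 is R4C1.
  So R4C1 = 6.
For R9C4:
  Consider where 6 can go in column 4.
  R4C4 is out (box 5 already has a 6).
  So the only cell in column 4 that can hold 6 is R9C4.
  So R9C4 = 6.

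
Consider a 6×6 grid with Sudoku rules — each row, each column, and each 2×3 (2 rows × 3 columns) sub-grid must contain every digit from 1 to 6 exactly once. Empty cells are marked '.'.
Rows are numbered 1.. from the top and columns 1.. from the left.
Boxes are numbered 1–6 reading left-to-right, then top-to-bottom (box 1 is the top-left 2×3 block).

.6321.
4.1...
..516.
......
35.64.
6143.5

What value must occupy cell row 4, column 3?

Cell row 4, column 3 itself could take any of {2, 6} by direct elimination.
Consider where 6 can go in column 3.
row 5, column 3 is out (row 5 already has a 6).
So the only cell in column 3 that can hold 6 is row 4, column 3.
Therefore row 4, column 3 = 6.

6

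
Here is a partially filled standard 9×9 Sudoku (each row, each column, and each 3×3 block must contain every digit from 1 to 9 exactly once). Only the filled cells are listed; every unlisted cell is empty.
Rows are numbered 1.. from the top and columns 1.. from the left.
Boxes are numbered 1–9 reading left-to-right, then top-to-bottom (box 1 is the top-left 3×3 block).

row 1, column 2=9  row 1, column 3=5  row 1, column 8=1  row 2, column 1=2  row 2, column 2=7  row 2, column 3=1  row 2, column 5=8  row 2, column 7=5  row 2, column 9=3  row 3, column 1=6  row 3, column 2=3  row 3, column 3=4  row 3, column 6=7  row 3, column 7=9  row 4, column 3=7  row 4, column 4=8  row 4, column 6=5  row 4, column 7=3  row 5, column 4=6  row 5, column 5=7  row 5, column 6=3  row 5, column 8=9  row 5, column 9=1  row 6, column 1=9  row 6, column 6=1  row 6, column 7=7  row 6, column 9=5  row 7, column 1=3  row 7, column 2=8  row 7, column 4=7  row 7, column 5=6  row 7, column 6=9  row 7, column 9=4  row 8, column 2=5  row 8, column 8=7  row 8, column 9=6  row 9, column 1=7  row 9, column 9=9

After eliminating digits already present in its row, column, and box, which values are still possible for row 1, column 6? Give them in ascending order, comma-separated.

Row 1 already contains {1, 5, 9}.
Column 6 already contains {1, 3, 5, 7, 9}.
Its 3×3 block (box 2) already contains {7, 8}.
Removing those from 1–9 leaves {2, 4, 6} as the candidates for row 1, column 6.

2,4,6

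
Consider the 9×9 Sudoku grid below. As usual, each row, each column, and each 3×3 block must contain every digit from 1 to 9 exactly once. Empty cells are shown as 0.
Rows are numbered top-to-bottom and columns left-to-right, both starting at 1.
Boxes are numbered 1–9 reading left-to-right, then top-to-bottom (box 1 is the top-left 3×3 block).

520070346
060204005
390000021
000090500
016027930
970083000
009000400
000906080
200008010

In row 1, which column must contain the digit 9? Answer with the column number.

Consider where 9 can go in row 1.
R1C3 is out (column 3 already has a 9).
R1C4 is out (column 4 already has a 9).
So the only cell in row 1 that can hold 9 is R1C6.
That is column 6.

6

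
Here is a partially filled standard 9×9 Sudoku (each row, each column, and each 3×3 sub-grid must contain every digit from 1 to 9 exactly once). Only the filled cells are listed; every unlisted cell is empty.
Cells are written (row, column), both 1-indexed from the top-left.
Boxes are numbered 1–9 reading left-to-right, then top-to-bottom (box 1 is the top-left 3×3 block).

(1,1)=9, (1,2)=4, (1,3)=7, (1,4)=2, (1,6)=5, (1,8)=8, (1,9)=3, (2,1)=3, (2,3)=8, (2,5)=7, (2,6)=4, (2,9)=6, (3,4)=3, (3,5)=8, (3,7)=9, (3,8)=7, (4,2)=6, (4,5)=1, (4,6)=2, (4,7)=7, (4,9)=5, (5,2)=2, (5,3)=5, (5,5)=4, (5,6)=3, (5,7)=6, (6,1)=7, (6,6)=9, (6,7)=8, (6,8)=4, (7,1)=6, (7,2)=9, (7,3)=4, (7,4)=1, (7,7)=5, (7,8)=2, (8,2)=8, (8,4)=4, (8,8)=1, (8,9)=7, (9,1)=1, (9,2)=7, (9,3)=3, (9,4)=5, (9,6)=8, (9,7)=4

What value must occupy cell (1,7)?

Row 1 already contains {2, 3, 4, 5, 7, 8, 9}.
Column 7 already contains {4, 5, 6, 7, 8, 9}.
Its 3×3 block (box 3) already contains {3, 6, 7, 8, 9}.
The only value from 1–9 not eliminated is 1, so (1,7) = 1.

1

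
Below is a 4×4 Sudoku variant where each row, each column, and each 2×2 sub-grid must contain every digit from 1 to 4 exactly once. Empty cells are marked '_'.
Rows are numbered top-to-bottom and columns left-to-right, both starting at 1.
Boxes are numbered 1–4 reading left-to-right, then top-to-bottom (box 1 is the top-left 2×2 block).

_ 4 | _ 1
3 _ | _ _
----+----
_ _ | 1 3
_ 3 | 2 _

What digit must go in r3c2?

2

Row 3 already contains {1, 3}.
Column 2 already contains {3, 4}.
Its 2×2 block (box 3) already contains {3}.
The only value from 1–4 not eliminated is 2, so r3c2 = 2.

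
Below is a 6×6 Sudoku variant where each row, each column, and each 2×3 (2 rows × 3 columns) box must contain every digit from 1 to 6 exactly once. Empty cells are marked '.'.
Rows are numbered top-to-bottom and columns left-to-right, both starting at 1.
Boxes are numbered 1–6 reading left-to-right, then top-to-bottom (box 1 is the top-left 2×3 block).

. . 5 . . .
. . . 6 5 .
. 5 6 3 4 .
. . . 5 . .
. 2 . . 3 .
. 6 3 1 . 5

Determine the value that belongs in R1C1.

Cell R1C1 itself could take any of {1, 2, 3, 4, 6} by direct elimination.
Consider where 6 can go in box 1.
R1C2 is out (column 2 already has a 6).
R2C1 is out (row 2 already has a 6).
R2C2 is out (row 2 already has a 6).
R2C3 is out (row 2 already has a 6).
So the only cell in box 1 that can hold 6 is R1C1.
Therefore R1C1 = 6.

6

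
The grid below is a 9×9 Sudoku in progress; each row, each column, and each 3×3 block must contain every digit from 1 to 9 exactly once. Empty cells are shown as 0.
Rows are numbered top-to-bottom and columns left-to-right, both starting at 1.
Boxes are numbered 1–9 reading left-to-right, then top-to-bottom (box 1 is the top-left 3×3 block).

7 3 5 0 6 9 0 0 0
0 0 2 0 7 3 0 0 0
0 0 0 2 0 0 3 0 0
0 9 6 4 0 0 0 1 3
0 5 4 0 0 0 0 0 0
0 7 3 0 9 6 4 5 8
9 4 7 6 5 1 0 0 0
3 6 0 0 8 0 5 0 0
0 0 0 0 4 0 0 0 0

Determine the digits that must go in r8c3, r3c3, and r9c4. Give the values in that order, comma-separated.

For r8c3:
  Row 8 already contains {3, 5, 6, 8}.
  Column 3 already contains {2, 3, 4, 5, 6, 7}.
  Its 3×3 block (box 7) already contains {3, 4, 6, 7, 9}.
  The only value from 1–9 not eliminated is 1, so r8c3 = 1.
For r3c3:
  Consider where 9 can go in box 1.
  r2c1 is out (column 1 already has a 9).
  r2c2 is out (column 2 already has a 9).
  r3c1 is out (column 1 already has a 9).
  r3c2 is out (column 2 already has a 9).
  So the only cell in box 1 that can hold 9 is r3c3.
  So r3c3 = 9.
For r9c4:
  Consider where 3 can go in box 8.
  r8c4 is out (row 8 already has a 3).
  r8c6 is out (row 8 already has a 3).
  r9c6 is out (column 6 already has a 3).
  So the only cell in box 8 that can hold 3 is r9c4.
  So r9c4 = 3.

1,9,3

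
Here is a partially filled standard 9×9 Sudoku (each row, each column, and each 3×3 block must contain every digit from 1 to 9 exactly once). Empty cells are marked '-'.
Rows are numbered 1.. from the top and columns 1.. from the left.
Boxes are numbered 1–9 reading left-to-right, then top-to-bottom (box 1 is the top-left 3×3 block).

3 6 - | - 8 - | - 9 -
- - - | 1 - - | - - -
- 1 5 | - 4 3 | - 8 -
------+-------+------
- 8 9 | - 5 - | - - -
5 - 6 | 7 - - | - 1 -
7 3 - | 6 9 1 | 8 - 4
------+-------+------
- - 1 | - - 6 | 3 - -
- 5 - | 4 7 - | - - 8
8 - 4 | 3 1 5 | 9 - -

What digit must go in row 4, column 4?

Row 4 already contains {5, 8, 9}.
Column 4 already contains {1, 3, 4, 6, 7}.
Its 3×3 block (box 5) already contains {1, 5, 6, 7, 9}.
The only value from 1–9 not eliminated is 2, so row 4, column 4 = 2.

2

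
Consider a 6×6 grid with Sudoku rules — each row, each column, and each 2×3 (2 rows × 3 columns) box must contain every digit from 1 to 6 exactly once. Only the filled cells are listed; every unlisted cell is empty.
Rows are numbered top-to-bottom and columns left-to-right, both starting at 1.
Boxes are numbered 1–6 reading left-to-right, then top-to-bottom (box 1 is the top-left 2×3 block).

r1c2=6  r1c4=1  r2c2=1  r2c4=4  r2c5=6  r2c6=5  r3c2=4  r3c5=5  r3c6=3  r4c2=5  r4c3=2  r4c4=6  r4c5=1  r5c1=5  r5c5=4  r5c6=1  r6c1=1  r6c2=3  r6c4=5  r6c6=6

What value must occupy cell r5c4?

3

Cell r5c4 itself could take any of {2, 3} by direct elimination.
Consider where 3 can go in column 4.
r3c4 is out (row 3 already has a 3).
So the only cell in column 4 that can hold 3 is r5c4.
Therefore r5c4 = 3.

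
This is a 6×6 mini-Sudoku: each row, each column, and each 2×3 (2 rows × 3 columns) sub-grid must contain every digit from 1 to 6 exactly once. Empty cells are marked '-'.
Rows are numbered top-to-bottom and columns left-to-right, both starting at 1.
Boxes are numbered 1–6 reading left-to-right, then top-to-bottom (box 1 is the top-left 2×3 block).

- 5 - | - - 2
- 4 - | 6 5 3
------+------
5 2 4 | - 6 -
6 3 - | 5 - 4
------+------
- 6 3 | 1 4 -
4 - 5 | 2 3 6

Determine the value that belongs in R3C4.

Row 3 already contains {2, 4, 5, 6}.
Column 4 already contains {1, 2, 5, 6}.
Its 2×3 block (box 4) already contains {4, 5, 6}.
The only value from 1–6 not eliminated is 3, so R3C4 = 3.

3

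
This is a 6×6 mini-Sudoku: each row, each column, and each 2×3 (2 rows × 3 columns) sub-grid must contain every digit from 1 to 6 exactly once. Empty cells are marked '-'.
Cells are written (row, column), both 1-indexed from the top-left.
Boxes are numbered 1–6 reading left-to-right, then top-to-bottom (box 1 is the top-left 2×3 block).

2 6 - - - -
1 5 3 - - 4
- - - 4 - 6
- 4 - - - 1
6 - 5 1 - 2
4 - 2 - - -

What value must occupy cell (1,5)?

1

Cell (1,5) itself could take any of {1, 3, 5} by direct elimination.
Consider where 1 can go in row 1.
(1,3) is out (box 1 already has a 1).
(1,4) is out (column 4 already has a 1).
(1,6) is out (column 6 already has a 1).
So the only cell in row 1 that can hold 1 is (1,5).
Therefore (1,5) = 1.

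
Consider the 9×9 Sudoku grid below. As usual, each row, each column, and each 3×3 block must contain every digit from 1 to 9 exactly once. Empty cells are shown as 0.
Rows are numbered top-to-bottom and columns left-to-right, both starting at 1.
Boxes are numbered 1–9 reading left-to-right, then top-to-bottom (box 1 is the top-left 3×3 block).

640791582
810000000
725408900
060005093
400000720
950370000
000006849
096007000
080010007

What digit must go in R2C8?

Cell R2C8 itself could take any of {3, 6, 7} by direct elimination.
Consider where 7 can go in row 2.
R2C3 is out (box 1 already has a 7). R2C4 is out (column 4 already has a 7). R2C5 is out (column 5 already has a 7). R2C6 is out (column 6 already has a 7). The remaining empty cells in row 2 are similarly blocked.
So the only cell in row 2 that can hold 7 is R2C8.
Therefore R2C8 = 7.

7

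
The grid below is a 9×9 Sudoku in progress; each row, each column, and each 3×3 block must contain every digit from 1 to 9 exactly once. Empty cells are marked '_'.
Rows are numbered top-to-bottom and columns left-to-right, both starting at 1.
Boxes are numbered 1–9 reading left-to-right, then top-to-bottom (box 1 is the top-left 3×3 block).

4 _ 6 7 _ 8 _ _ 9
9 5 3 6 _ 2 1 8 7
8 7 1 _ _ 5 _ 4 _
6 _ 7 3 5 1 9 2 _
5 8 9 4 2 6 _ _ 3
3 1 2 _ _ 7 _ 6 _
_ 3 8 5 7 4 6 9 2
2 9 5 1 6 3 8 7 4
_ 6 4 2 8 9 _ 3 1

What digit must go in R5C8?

1

Row 5 already contains {2, 3, 4, 5, 6, 8, 9}.
Column 8 already contains {2, 3, 4, 6, 7, 8, 9}.
Its 3×3 block (box 6) already contains {2, 3, 6, 9}.
The only value from 1–9 not eliminated is 1, so R5C8 = 1.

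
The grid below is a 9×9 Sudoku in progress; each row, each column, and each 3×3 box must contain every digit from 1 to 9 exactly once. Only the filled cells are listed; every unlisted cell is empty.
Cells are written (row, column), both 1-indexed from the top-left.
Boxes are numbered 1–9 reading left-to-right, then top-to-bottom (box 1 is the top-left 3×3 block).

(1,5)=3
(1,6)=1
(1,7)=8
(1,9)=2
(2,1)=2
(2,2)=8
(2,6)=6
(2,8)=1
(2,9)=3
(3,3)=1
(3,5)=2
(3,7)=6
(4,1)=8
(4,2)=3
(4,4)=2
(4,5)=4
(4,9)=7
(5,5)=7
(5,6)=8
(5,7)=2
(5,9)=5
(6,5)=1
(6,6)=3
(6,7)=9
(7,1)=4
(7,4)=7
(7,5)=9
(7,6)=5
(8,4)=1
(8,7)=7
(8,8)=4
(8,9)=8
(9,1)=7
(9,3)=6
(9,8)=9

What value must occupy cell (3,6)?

Cell (3,6) itself could take any of {4, 7, 9} by direct elimination.
Consider where 7 can go in column 6.
(4,6) is out (row 4 already has a 7).
(8,6) is out (row 8 already has a 7).
(9,6) is out (row 9 already has a 7).
So the only cell in column 6 that can hold 7 is (3,6).
Therefore (3,6) = 7.

7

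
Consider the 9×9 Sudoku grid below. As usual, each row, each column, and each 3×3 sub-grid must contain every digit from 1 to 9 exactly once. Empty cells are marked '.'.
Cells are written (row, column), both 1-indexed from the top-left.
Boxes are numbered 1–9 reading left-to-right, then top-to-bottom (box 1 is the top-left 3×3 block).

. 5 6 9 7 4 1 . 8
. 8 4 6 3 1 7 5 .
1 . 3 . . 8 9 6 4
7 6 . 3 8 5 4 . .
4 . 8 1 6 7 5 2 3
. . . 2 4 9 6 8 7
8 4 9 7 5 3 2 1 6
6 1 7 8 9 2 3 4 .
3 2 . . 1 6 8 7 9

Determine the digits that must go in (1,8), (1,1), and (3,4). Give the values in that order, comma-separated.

For (1,8):
  Row 1 already contains {1, 4, 5, 6, 7, 8, 9}.
  Column 8 already contains {1, 2, 4, 5, 6, 7, 8}.
  Its 3×3 block (box 3) already contains {1, 4, 5, 6, 7, 8, 9}.
  The only value from 1–9 not eliminated is 3, so (1,8) = 3.
For (1,1):
  Row 1 already contains {1, 4, 5, 6, 7, 8, 9}.
  Column 1 already contains {1, 3, 4, 6, 7, 8}.
  Its 3×3 block (box 1) already contains {1, 3, 4, 5, 6, 8}.
  The only value from 1–9 not eliminated is 2, so (1,1) = 2.
For (3,4):
  Row 3 already contains {1, 3, 4, 6, 8, 9}.
  Column 4 already contains {1, 2, 3, 6, 7, 8, 9}.
  Its 3×3 block (box 2) already contains {1, 3, 4, 6, 7, 8, 9}.
  The only value from 1–9 not eliminated is 5, so (3,4) = 5.

3,2,5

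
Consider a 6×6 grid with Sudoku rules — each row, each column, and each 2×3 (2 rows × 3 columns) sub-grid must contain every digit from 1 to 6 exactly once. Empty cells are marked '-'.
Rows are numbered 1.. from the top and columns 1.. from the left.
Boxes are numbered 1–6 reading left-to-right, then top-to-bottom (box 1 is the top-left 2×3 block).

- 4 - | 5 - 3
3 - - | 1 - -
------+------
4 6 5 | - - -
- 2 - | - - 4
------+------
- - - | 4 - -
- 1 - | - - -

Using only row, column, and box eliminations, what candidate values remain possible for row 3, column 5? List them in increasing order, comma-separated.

1,2,3

Row 3 already contains {4, 5, 6}.
Column 5 already contains {}.
Its 2×3 block (box 4) already contains {4}.
Removing those from 1–6 leaves {1, 2, 3} as the candidates for row 3, column 5.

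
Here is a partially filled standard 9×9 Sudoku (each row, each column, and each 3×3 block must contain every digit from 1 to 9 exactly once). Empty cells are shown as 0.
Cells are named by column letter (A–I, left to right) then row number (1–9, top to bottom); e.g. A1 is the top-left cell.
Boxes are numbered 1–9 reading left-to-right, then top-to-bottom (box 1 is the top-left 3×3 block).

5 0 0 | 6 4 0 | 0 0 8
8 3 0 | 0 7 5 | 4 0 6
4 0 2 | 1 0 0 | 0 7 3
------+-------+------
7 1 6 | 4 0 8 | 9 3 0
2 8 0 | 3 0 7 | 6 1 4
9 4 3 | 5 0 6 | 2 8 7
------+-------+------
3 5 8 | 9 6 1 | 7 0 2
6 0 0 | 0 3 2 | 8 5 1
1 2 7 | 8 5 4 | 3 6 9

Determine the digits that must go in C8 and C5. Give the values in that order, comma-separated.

For C8:
  Consider where 4 can go in box 7.
  B8 is out (column B already has a 4).
  So the only cell in box 7 that can hold 4 is C8.
  So C8 = 4.
For C5:
  Row 5 already contains {1, 2, 3, 4, 6, 7, 8}.
  Column C already contains {2, 3, 6, 7, 8}.
  Its 3×3 block (box 4) already contains {1, 2, 3, 4, 6, 7, 8, 9}.
  The only value from 1–9 not eliminated is 5, so C5 = 5.

4,5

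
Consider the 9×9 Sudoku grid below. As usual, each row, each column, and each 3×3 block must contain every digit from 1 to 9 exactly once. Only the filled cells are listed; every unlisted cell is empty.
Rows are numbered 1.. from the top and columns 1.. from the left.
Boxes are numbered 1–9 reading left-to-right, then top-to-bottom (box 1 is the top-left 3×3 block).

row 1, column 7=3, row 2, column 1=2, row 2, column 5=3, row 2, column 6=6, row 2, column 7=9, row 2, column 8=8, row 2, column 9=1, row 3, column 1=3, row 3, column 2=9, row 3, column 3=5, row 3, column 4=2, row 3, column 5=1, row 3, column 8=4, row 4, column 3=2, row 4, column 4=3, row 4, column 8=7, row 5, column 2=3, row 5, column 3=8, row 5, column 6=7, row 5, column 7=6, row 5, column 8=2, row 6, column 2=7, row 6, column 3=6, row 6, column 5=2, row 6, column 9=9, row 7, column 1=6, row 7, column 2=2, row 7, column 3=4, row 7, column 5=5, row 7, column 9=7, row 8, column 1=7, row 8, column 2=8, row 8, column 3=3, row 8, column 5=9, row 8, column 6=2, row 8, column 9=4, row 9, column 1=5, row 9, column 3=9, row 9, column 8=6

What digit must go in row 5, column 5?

Row 5 already contains {2, 3, 6, 7, 8}.
Column 5 already contains {1, 2, 3, 5, 9}.
Its 3×3 block (box 5) already contains {2, 3, 7}.
The only value from 1–9 not eliminated is 4, so row 5, column 5 = 4.

4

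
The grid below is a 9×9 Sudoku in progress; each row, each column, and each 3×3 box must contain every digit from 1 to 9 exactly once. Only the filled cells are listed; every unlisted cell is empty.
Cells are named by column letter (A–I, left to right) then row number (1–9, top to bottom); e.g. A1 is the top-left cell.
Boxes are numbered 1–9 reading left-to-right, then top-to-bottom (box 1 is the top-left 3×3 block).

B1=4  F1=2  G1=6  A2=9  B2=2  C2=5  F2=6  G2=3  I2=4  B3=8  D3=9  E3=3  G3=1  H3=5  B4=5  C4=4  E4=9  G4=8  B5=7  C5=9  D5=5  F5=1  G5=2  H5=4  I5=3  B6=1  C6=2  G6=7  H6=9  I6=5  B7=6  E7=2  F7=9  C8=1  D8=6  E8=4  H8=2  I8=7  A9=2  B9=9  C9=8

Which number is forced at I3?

Row 3 already contains {1, 3, 5, 8, 9}.
Column I already contains {3, 4, 5, 7}.
Its 3×3 block (box 3) already contains {1, 3, 4, 5, 6}.
The only value from 1–9 not eliminated is 2, so I3 = 2.

2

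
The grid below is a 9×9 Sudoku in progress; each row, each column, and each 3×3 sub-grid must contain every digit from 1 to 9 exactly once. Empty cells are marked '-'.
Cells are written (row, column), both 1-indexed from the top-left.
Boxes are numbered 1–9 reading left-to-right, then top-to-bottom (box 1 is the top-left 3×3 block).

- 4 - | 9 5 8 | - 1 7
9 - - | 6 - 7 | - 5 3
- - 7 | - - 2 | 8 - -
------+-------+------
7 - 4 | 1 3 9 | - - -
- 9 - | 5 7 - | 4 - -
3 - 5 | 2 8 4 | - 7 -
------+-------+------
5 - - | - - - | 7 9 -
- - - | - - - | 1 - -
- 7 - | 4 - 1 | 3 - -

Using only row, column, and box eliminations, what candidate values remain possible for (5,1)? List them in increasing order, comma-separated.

Row 5 already contains {4, 5, 7, 9}.
Column 1 already contains {3, 5, 7, 9}.
Its 3×3 block (box 4) already contains {3, 4, 5, 7, 9}.
Removing those from 1–9 leaves {1, 2, 6, 8} as the candidates for (5,1).

1,2,6,8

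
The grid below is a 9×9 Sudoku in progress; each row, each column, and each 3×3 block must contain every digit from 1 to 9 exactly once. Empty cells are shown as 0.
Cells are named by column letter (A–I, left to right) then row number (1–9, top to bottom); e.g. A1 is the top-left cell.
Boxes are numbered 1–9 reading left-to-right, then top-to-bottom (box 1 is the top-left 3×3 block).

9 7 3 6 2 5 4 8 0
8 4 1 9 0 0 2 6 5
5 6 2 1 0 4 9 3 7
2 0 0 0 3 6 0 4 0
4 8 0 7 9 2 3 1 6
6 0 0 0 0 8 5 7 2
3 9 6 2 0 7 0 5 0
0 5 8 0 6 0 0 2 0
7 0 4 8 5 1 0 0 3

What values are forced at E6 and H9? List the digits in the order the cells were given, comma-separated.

For E6:
  Consider where 1 can go in box 5.
  D4 is out (column D already has a 1).
  D6 is out (column D already has a 1).
  So the only cell in box 5 that can hold 1 is E6.
  So E6 = 1.
For H9:
  Row 9 already contains {1, 3, 4, 5, 7, 8}.
  Column H already contains {1, 2, 3, 4, 5, 6, 7, 8}.
  Its 3×3 block (box 9) already contains {2, 3, 5}.
  The only value from 1–9 not eliminated is 9, so H9 = 9.

1,9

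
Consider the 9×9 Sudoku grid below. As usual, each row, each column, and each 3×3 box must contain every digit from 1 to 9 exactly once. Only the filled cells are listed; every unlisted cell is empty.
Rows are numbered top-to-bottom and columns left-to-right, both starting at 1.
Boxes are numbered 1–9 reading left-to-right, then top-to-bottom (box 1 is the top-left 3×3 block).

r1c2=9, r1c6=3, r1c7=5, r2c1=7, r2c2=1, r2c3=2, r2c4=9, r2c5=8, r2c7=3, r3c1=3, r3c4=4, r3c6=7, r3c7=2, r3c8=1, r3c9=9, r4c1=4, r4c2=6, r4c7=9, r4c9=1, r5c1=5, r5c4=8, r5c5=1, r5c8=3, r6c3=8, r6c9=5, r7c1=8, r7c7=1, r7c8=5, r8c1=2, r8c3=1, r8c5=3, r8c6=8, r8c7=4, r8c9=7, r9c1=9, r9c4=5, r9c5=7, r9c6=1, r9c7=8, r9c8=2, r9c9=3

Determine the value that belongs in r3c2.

8

Cell r3c2 itself could take any of {5, 8} by direct elimination.
Consider where 8 can go in row 3.
r3c3 is out (column 3 already has a 8).
r3c5 is out (column 5 already has a 8).
So the only cell in row 3 that can hold 8 is r3c2.
Therefore r3c2 = 8.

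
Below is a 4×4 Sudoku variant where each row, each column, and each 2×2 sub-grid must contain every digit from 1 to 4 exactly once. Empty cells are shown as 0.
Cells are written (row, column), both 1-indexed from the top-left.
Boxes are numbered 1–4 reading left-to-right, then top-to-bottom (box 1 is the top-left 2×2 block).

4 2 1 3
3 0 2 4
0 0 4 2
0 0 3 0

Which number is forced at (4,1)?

2

Cell (4,1) itself could take any of {1, 2} by direct elimination.
Consider where 2 can go in box 3.
(3,1) is out (row 3 already has a 2).
(3,2) is out (row 3 already has a 2).
(4,2) is out (column 2 already has a 2).
So the only cell in box 3 that can hold 2 is (4,1).
Therefore (4,1) = 2.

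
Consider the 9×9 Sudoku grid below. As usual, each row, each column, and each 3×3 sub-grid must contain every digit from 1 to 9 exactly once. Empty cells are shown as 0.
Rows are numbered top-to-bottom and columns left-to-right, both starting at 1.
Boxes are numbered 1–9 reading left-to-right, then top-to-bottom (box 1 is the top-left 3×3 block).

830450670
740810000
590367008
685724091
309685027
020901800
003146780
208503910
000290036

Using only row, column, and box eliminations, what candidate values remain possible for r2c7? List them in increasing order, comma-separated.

2,3,5

Row 2 already contains {1, 4, 7, 8}.
Column 7 already contains {6, 7, 8, 9}.
Its 3×3 block (box 3) already contains {6, 7, 8}.
Removing those from 1–9 leaves {2, 3, 5} as the candidates for r2c7.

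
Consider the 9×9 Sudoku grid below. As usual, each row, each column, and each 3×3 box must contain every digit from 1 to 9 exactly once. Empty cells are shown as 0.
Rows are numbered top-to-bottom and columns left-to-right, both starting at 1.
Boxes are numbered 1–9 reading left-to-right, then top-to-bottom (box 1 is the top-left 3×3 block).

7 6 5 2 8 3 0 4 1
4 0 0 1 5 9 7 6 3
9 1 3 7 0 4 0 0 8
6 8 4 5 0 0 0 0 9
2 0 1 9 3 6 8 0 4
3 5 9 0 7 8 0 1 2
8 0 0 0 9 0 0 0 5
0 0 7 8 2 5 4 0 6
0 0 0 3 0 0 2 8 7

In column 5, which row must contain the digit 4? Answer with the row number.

9

Consider where 4 can go in column 5.
R3C5 is out (row 3 already has a 4).
R4C5 is out (row 4 already has a 4).
So the only cell in column 5 that can hold 4 is R9C5.
That is row 9.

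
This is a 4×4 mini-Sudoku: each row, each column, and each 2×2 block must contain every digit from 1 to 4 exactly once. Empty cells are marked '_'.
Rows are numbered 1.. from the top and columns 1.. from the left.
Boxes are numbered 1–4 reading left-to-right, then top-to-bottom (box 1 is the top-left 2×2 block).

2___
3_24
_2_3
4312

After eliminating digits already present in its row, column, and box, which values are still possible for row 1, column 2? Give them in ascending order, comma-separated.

Row 1 already contains {2}.
Column 2 already contains {2, 3}.
Its 2×2 block (box 1) already contains {2, 3}.
Removing those from 1–4 leaves {1, 4} as the candidates for row 1, column 2.

1,4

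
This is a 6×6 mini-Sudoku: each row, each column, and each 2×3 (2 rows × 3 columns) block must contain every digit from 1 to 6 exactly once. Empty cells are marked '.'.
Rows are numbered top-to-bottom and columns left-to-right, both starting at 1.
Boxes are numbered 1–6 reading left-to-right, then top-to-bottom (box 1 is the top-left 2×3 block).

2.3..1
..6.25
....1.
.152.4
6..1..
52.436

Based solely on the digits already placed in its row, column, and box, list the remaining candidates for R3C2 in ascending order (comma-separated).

3,4,6

Row 3 already contains {1}.
Column 2 already contains {1, 2}.
Its 2×3 block (box 3) already contains {1, 5}.
Removing those from 1–6 leaves {3, 4, 6} as the candidates for R3C2.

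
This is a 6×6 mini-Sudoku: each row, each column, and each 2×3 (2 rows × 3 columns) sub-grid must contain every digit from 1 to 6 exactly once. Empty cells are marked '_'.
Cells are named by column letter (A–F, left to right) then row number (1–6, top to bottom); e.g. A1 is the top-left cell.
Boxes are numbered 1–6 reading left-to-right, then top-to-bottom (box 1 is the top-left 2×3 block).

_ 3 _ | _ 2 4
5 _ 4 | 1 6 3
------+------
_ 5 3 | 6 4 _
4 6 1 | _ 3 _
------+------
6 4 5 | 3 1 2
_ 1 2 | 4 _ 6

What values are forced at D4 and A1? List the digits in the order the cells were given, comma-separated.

For D4:
  Consider where 2 can go in box 4.
  F3 is out (column F already has a 2).
  F4 is out (column F already has a 2).
  So the only cell in box 4 that can hold 2 is D4.
  So D4 = 2.
For A1:
  Row 1 already contains {2, 3, 4}.
  Column A already contains {4, 5, 6}.
  Its 2×3 block (box 1) already contains {3, 4, 5}.
  The only value from 1–6 not eliminated is 1, so A1 = 1.

2,1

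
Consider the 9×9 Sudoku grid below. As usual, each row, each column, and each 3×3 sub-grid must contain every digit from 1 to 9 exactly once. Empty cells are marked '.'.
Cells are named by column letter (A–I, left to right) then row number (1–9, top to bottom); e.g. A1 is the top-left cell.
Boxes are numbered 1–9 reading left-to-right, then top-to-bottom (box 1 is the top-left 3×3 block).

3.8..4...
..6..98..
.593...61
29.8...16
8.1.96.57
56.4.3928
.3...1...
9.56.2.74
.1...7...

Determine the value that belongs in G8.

1

Cell G8 itself could take any of {1, 3} by direct elimination.
Consider where 1 can go in box 9.
G7 is out (row 7 already has a 1). H7 is out (row 7 already has a 1). I7 is out (row 7 already has a 1). G9 is out (row 9 already has a 1). The remaining empty cells in box 9 are similarly blocked.
So the only cell in box 9 that can hold 1 is G8.
Therefore G8 = 1.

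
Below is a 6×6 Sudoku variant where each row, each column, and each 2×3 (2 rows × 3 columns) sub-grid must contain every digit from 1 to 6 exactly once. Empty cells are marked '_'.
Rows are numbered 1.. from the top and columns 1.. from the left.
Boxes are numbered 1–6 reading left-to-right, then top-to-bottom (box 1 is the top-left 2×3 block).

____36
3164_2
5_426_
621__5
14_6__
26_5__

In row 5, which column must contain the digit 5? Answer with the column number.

3

Consider where 5 can go in row 5.
row 5, column 5 is out (box 6 already has a 5).
row 5, column 6 is out (column 6 already has a 5).
So the only cell in row 5 that can hold 5 is row 5, column 3.
That is column 3.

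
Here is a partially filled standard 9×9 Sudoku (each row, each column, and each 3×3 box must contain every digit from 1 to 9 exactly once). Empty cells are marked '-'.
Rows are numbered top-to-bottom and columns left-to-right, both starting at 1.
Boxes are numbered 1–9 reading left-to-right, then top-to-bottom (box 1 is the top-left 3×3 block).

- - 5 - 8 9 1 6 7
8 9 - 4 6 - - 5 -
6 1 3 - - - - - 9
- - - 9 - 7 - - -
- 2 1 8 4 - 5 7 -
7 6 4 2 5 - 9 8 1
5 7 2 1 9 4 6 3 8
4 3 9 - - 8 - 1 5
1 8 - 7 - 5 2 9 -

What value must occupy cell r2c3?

7

Row 2 already contains {4, 5, 6, 8, 9}.
Column 3 already contains {1, 2, 3, 4, 5, 9}.
Its 3×3 block (box 1) already contains {1, 3, 5, 6, 8, 9}.
The only value from 1–9 not eliminated is 7, so r2c3 = 7.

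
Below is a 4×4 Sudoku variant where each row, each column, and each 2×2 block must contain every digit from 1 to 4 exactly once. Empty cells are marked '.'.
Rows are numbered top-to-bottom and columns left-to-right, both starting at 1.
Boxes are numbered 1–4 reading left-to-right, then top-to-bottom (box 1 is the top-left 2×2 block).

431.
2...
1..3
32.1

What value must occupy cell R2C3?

Cell R2C3 itself could take any of {3, 4} by direct elimination.
Consider where 3 can go in column 3.
R3C3 is out (row 3 already has a 3).
R4C3 is out (row 4 already has a 3).
So the only cell in column 3 that can hold 3 is R2C3.
Therefore R2C3 = 3.

3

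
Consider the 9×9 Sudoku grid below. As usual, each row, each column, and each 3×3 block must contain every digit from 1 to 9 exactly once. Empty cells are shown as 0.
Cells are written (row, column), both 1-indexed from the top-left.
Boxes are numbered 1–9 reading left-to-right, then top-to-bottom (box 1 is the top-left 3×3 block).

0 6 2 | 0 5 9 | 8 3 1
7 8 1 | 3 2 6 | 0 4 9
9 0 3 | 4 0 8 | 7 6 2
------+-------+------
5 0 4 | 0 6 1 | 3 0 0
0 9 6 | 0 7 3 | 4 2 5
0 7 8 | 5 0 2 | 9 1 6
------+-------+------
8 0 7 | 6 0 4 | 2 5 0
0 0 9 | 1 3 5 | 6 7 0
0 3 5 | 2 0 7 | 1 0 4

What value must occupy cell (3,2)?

Row 3 already contains {2, 3, 4, 6, 7, 8, 9}.
Column 2 already contains {3, 6, 7, 8, 9}.
Its 3×3 block (box 1) already contains {1, 2, 3, 6, 7, 8, 9}.
The only value from 1–9 not eliminated is 5, so (3,2) = 5.

5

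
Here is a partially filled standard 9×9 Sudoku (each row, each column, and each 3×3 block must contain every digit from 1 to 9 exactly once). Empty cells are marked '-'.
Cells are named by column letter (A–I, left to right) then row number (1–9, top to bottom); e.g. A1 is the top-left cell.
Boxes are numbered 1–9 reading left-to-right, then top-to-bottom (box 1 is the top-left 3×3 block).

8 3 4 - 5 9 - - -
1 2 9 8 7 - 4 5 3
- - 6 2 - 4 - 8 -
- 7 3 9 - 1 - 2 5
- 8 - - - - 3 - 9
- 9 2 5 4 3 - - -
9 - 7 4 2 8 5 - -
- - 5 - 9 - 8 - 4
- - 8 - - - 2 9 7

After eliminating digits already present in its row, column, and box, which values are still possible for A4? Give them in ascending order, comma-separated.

4,6

Row 4 already contains {1, 2, 3, 5, 7, 9}.
Column A already contains {1, 8, 9}.
Its 3×3 block (box 4) already contains {2, 3, 7, 8, 9}.
Removing those from 1–9 leaves {4, 6} as the candidates for A4.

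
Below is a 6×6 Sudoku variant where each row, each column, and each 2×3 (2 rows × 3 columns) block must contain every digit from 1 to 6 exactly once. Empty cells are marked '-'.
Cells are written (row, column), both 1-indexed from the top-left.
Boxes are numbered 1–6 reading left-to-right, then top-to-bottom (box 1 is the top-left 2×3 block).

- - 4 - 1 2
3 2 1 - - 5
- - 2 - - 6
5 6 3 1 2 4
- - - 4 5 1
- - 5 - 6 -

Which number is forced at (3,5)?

3

Row 3 already contains {2, 6}.
Column 5 already contains {1, 2, 5, 6}.
Its 2×3 block (box 4) already contains {1, 2, 4, 6}.
The only value from 1–6 not eliminated is 3, so (3,5) = 3.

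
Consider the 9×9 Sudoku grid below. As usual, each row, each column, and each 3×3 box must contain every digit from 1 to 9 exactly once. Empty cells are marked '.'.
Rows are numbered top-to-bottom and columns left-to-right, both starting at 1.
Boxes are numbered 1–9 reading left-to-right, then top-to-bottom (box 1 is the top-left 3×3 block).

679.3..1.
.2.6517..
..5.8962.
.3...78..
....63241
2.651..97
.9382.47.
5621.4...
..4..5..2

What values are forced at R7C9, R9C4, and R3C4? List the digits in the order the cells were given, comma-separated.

5,3,7

For R7C9:
  Consider where 5 can go in row 7.
  R7C1 is out (column 1 already has a 5).
  R7C6 is out (column 6 already has a 5).
  So the only cell in row 7 that can hold 5 is R7C9.
  So R7C9 = 5.
For R9C4:
  Consider where 3 can go in box 8.
  R7C6 is out (row 7 already has a 3).
  R8C5 is out (column 5 already has a 3).
  R9C5 is out (column 5 already has a 3).
  So the only cell in box 8 that can hold 3 is R9C4.
  So R9C4 = 3.
For R3C4:
  Consider where 7 can go in box 2.
  R1C4 is out (row 1 already has a 7).
  R1C6 is out (row 1 already has a 7).
  So the only cell in box 2 that can hold 7 is R3C4.
  So R3C4 = 7.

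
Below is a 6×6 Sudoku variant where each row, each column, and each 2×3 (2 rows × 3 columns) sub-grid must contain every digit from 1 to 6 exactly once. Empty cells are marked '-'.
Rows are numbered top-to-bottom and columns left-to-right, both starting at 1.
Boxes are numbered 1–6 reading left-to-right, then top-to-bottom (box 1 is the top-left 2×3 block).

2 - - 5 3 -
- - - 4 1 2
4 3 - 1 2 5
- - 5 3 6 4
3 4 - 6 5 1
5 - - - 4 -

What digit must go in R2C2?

Cell R2C2 itself could take any of {5, 6} by direct elimination.
Consider where 5 can go in row 2.
R2C1 is out (column 1 already has a 5).
R2C3 is out (column 3 already has a 5).
So the only cell in row 2 that can hold 5 is R2C2.
Therefore R2C2 = 5.

5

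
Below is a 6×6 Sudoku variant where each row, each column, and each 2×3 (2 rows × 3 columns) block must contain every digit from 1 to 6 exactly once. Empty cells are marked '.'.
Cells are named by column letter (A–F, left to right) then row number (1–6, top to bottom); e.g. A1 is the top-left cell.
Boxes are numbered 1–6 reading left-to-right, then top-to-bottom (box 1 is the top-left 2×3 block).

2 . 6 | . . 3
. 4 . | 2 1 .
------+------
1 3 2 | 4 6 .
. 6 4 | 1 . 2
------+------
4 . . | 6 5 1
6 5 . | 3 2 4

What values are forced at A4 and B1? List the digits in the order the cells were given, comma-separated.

5,1

For A4:
  Row 4 already contains {1, 2, 4, 6}.
  Column A already contains {1, 2, 4, 6}.
  Its 2×3 block (box 3) already contains {1, 2, 3, 4, 6}.
  The only value from 1–6 not eliminated is 5, so A4 = 5.
For B1:
  Row 1 already contains {2, 3, 6}.
  Column B already contains {3, 4, 5, 6}.
  Its 2×3 block (box 1) already contains {2, 4, 6}.
  The only value from 1–6 not eliminated is 1, so B1 = 1.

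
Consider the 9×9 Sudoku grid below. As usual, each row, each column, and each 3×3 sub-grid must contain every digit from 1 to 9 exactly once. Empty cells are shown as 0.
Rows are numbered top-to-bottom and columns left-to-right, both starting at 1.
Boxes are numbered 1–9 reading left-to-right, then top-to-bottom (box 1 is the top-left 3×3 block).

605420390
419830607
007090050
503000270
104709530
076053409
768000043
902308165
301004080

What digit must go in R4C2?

Cell R4C2 itself could take any of {8, 9} by direct elimination.
Consider where 9 can go in column 2.
R1C2 is out (row 1 already has a 9).
R3C2 is out (row 3 already has a 9).
R5C2 is out (row 5 already has a 9).
R8C2 is out (row 8 already has a 9).
R9C2 is out (box 7 already has a 9).
So the only cell in column 2 that can hold 9 is R4C2.
Therefore R4C2 = 9.

9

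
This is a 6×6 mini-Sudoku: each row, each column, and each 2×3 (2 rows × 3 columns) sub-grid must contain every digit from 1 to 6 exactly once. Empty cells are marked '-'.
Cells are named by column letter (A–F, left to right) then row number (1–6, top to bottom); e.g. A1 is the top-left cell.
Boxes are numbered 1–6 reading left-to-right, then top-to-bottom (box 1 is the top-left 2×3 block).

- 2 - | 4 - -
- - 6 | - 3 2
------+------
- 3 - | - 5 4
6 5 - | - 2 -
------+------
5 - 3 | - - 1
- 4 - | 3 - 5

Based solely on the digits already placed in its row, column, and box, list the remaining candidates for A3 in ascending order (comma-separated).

1,2

Row 3 already contains {3, 4, 5}.
Column A already contains {5, 6}.
Its 2×3 block (box 3) already contains {3, 5, 6}.
Removing those from 1–6 leaves {1, 2} as the candidates for A3.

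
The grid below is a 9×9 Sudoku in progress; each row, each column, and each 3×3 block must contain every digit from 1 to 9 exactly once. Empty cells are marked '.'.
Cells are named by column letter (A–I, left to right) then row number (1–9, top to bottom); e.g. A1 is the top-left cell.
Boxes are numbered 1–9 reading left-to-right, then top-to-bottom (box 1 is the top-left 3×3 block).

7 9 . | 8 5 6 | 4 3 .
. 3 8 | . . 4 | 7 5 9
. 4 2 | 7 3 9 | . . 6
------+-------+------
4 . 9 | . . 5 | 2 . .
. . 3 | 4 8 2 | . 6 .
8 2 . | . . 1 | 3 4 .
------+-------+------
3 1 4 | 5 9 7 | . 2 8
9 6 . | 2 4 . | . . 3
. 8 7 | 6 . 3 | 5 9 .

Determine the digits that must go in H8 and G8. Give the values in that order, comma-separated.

For H8:
  Consider where 7 can go in row 8.
  C8 is out (column C already has a 7).
  F8 is out (column F already has a 7).
  G8 is out (column G already has a 7).
  So the only cell in row 8 that can hold 7 is H8.
  So H8 = 7.
For G8:
  Row 8 already contains {2, 3, 4, 6, 9}.
  Column G already contains {2, 3, 4, 5, 7}.
  Its 3×3 block (box 9) already contains {2, 3, 5, 8, 9}.
  The only value from 1–9 not eliminated is 1, so G8 = 1.

7,1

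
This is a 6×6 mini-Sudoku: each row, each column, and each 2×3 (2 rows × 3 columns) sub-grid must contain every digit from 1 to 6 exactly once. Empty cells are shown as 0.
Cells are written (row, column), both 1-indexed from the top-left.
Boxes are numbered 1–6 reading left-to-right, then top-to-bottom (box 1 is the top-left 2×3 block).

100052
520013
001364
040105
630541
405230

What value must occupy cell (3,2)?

5

Row 3 already contains {1, 3, 4, 6}.
Column 2 already contains {2, 3, 4}.
Its 2×3 block (box 3) already contains {1, 4}.
The only value from 1–6 not eliminated is 5, so (3,2) = 5.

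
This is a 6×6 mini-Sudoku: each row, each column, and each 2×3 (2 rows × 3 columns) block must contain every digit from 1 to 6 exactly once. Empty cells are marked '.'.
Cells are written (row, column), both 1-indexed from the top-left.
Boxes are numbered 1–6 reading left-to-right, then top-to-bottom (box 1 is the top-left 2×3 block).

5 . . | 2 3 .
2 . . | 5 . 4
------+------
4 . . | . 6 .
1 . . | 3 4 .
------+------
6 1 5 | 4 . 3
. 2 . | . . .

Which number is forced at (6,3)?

Cell (6,3) itself could take any of {3, 4} by direct elimination.
Consider where 4 can go in box 5.
(6,1) is out (column 1 already has a 4).
So the only cell in box 5 that can hold 4 is (6,3).
Therefore (6,3) = 4.

4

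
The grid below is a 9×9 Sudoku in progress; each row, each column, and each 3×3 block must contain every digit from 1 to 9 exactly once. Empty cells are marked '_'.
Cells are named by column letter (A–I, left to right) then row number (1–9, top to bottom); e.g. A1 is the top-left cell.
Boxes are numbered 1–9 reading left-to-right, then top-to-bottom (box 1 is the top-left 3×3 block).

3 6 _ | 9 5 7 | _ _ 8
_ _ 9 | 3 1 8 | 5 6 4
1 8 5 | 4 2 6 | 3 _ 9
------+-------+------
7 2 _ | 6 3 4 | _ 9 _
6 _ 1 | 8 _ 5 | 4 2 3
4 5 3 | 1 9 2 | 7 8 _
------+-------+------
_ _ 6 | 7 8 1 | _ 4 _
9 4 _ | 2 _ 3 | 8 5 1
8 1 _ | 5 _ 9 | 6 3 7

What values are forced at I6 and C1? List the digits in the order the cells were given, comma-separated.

For I6:
  Row 6 already contains {1, 2, 3, 4, 5, 7, 8, 9}.
  Column I already contains {1, 3, 4, 7, 8, 9}.
  Its 3×3 block (box 6) already contains {2, 3, 4, 7, 8, 9}.
  The only value from 1–9 not eliminated is 6, so I6 = 6.
For C1:
  Consider where 4 can go in box 1.
  A2 is out (row 2 already has a 4).
  B2 is out (row 2 already has a 4).
  So the only cell in box 1 that can hold 4 is C1.
  So C1 = 4.

6,4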